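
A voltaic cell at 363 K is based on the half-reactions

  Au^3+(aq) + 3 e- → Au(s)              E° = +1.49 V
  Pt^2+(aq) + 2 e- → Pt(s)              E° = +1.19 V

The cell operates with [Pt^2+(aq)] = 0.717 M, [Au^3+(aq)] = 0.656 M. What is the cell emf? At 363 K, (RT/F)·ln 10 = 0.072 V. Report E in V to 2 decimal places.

Au³⁺/Au is reduced (cathode, E° = +1.49 V) and Pt²⁺/Pt is oxidized (anode).
E°cell = E°cat − E°an = +1.49 − (+1.19) = +0.30 V; n = 6.
For the overall reaction 2 Au^3+(aq) + 3 Pt(s) → 2 Au(s) + 3 Pt^2+(aq), Q = [Pt^2+(aq)]^3 / [Au^3+(aq)]^2 = 0.857, giving log Q = −0.067.
By the Nernst equation, E = +0.30 − (0.072/6)·(−0.067) = +0.30 V.

+0.30 V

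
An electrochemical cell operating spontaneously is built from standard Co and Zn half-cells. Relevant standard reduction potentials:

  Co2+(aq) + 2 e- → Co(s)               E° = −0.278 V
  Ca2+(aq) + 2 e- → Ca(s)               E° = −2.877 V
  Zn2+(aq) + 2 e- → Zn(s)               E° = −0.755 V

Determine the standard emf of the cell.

+0.477 V

Of the two couples in this cell, the one with the more positive reduction potential is reduced at the cathode: here that is Co²⁺/Co (−0.278 V); Zn²⁺/Zn (−0.755 V) is the anode.
E°cell = E°(cathode) − E°(anode) = −0.278 − (−0.755) = +0.477 V.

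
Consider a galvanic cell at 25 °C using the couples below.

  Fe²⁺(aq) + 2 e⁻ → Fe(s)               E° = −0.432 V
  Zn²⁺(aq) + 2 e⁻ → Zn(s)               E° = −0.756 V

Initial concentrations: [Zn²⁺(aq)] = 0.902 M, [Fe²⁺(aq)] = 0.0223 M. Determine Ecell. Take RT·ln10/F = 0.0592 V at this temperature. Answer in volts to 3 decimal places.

Since E°(Fe²⁺/Fe) > E°(Zn²⁺/Zn), Fe²⁺/Fe serves as the cathode.
E°cell = E°cat − E°an = −0.432 − (−0.756) = +0.324 V; n = 2.
The balanced reaction is Fe²⁺(aq) + Zn(s) → Fe(s) + Zn²⁺(aq), so Q = [Zn²⁺(aq)] / [Fe²⁺(aq)] = 40.4 and log Q = 1.607.
Applying E = E° − (RT ln10/nF)·log Q gives +0.324 − (0.0592/2)(1.607) = +0.276 V.

+0.276 V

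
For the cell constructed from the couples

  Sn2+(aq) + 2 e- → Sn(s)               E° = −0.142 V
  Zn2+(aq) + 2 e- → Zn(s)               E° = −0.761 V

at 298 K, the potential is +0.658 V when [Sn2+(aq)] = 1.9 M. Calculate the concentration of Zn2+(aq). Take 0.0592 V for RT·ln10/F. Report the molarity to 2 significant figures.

With Sn²⁺/Sn at the cathode and Zn²⁺/Zn at the anode, E°cell = −0.142 − (−0.761) = +0.619 V (n = 2).
Since E = E° − (0.0592/n)·log Q, log Q = n(E° − E)/0.0592 = −1.318.
For Sn2+(aq) + Zn(s) → Sn(s) + Zn2+(aq), the reaction quotient is Q = [Zn2+(aq)] / [Sn2+(aq)].
Solving for the unknown gives log [Zn2+(aq)] = −1.039, so [Zn2+(aq)] ≈ 0.091 M.

0.091 M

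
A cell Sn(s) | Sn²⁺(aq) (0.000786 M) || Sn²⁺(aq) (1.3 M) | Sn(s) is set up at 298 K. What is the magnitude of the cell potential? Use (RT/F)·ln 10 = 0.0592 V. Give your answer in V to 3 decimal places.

0.095 V

For a concentration cell E°cell = 0, since both electrodes use the same couple.
The compartment with the higher Sn²⁺(aq) concentration (1.3 M) acts as the cathode; ions are reduced there and produced at the dilute (0.000786 M) anode.
With n = 2, Ecell = −(0.0592/2)·log([dilute]/[conc]) = −(0.0592/2)·log(0.000786/1.3) = +0.095 V.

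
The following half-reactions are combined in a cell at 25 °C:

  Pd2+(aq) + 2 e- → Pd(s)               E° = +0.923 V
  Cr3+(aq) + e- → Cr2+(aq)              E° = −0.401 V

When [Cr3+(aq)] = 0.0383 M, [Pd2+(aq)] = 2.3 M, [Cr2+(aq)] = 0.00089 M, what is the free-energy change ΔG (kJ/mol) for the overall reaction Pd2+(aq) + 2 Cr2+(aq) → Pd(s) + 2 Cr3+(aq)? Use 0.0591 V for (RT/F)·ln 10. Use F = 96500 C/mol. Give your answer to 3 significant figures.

−239 kJ/mol

With Pd²⁺/Pd reduced at the cathode, E°cell = +0.923 − (−0.401) = +1.324 V and n = 2.
The reaction quotient is [Cr3+(aq)]^2 / ([Pd2+(aq)]·[Cr2+(aq)]^2) = 805; by Nernst, E = +1.324 − (0.0591/2)(2.906) = +1.2381 V.
Then ΔG = −nFE = −2 × 96500 × +1.2381 J/mol = −239 kJ/mol.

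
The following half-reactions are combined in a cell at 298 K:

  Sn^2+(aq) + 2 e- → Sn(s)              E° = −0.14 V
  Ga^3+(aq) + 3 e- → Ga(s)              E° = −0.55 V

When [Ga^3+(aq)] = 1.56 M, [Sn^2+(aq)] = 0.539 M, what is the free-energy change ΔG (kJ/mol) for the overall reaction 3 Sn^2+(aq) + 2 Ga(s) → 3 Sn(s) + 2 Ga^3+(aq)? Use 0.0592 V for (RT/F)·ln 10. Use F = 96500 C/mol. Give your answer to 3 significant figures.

With Sn²⁺/Sn reduced at the cathode, E°cell = −0.14 − (−0.55) = +0.41 V and n = 6.
Q = [Ga^3+(aq)]^2 / [Sn^2+(aq)]^3 = 15.5, so log Q = 1.191 and E = +0.41 − (0.0592/6)(1.191) = +0.3982 V.
ΔG = −nFE = −(6)(96500)(+0.3982) J/mol = −231 kJ/mol.

−231 kJ/mol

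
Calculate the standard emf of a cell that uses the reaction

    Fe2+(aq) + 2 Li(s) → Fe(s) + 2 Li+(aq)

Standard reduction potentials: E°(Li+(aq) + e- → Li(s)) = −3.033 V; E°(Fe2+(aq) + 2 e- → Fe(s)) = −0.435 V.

+2.598 V

Fe2+(aq) gains electrons, so the Fe²⁺/Fe couple is the cathode; the Li⁺/Li couple is the anode.
E°cell = E°(cathode) − E°(anode) = −0.435 − (−3.033) = +2.598 V.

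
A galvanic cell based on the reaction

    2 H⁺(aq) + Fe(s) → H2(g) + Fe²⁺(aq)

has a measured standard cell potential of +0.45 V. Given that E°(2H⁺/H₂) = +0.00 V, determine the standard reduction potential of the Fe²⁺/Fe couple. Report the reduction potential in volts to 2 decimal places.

In the reaction as written the 2H⁺/H₂ couple is reduced (cathode) and Fe²⁺/Fe is oxidized (anode), so E°cell = E°(2H⁺/H₂) − E°(Fe²⁺/Fe).
E°(Fe²⁺/Fe) = E°(cathode) − E°cell = +0.00 − (+0.45) = −0.45 V.

−0.45 V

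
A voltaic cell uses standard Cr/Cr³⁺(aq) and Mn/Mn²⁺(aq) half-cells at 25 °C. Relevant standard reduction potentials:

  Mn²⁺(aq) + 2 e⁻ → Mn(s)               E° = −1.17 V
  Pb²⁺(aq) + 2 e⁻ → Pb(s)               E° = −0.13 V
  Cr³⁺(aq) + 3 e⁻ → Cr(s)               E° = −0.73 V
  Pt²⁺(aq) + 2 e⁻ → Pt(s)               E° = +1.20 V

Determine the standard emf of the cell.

+0.44 V

Of the two couples in this cell, the one with the more positive reduction potential is reduced at the cathode: here that is Cr³⁺/Cr (−0.73 V); Mn²⁺/Mn (−1.17 V) is the anode.
E°cell = E°(cathode) − E°(anode) = −0.73 − (−1.17) = +0.44 V.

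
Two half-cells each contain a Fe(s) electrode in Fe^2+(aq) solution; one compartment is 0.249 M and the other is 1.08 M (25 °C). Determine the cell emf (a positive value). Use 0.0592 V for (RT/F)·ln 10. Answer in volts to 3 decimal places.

For a concentration cell E°cell = 0, since both electrodes use the same couple.
The compartment with the higher Fe^2+(aq) concentration (1.08 M) acts as the cathode; ions are reduced there and produced at the dilute (0.249 M) anode.
With n = 2, Ecell = −(0.0592/2)·log([dilute]/[conc]) = −(0.0592/2)·log(0.249/1.08) = +0.019 V.

0.019 V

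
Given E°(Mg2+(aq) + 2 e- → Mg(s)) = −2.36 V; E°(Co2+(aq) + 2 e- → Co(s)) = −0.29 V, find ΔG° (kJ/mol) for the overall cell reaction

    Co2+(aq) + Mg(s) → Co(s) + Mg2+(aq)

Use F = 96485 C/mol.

−399 kJ/mol

In the reaction as written Co2+(aq) is reduced, so the Co²⁺/Co couple is the cathode and Mg²⁺/Mg is the anode.
E°cell = −0.29 − (−2.36) = +2.07 V; balancing electrons gives n = 2.
ΔG° = −nFE°cell = −(2)(96485)(+2.07) J/mol = −399 kJ/mol.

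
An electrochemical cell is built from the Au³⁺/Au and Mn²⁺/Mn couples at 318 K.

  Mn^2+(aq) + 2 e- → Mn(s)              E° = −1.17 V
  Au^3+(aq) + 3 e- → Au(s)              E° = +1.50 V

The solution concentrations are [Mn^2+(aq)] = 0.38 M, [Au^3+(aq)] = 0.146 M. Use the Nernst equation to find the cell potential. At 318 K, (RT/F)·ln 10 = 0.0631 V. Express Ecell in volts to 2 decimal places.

+2.67 V

Since E°(Au³⁺/Au) > E°(Mn²⁺/Mn), Au³⁺/Au serves as the cathode.
E°cell = E°cat − E°an = +1.50 − (−1.17) = +2.67 V; n = 6.
For the overall reaction 2 Au^3+(aq) + 3 Mn(s) → 2 Au(s) + 3 Mn^2+(aq), Q = [Mn^2+(aq)]^3 / [Au^3+(aq)]^2 = 2.57, giving log Q = 0.411.
By the Nernst equation, E = +2.67 − (0.0631/6)·(0.411) = +2.67 V.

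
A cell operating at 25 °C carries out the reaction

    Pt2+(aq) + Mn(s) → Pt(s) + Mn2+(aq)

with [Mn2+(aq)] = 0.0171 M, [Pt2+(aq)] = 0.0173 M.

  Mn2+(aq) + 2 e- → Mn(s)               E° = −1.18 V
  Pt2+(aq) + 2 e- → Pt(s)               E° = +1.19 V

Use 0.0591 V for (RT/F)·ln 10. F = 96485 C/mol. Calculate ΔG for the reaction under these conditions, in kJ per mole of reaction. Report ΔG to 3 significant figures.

−457 kJ/mol

With Pt²⁺/Pt reduced at the cathode, E°cell = +1.19 − (−1.18) = +2.37 V and n = 2.
Here Q = [Mn2+(aq)] / [Pt2+(aq)] = 0.988 (log Q = −0.005), giving E = +2.37 − (0.0591/2)·(−0.005) = +2.3701 V.
ΔG = −nFE = −(2)(96485)(+2.3701) J/mol = −457 kJ/mol.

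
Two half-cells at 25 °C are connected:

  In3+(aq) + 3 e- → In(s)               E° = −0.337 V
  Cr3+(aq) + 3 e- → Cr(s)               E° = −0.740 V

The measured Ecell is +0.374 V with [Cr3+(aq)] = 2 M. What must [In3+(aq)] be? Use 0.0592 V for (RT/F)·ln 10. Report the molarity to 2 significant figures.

0.068 M

In³⁺/In is the cathode (higher E°); E°cell = −0.337 − (−0.740) = +0.403 V with n = 3.
From the Nernst equation, log Q = n(E° − E)/0.0592 = 3·(+0.403 − (+0.374))/0.0592 = 1.470.
The balanced reaction is In3+(aq) + Cr(s) → In(s) + Cr3+(aq), so Q = [Cr3+(aq)] / [In3+(aq)].
Substituting the known concentrations and solving, log [In3+(aq)] = −1.169 and [In3+(aq)] = 0.068 M.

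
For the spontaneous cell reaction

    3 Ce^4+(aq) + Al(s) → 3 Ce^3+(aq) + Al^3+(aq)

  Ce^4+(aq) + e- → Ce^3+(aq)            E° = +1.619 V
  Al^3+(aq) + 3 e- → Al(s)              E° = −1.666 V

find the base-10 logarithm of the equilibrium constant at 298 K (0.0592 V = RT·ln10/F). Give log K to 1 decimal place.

The Ce⁴⁺/Ce³⁺ couple is reduced (cathode); E°cell = +1.619 − (−1.666) = +3.285 V with n = 3.
At equilibrium E = 0, so log K = nE°cell / 0.0592 = (3)(+3.285) / 0.0592 = 166.5.

log K = 166.5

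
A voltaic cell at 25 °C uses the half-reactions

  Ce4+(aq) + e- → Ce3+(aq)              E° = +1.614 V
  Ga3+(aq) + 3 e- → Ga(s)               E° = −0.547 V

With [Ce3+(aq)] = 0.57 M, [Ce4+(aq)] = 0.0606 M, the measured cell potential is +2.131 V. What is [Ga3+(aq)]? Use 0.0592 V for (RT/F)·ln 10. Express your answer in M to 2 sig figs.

0.040 M

Ce⁴⁺/Ce³⁺ is the cathode (higher E°); E°cell = +1.614 − (−0.547) = +2.161 V with n = 3.
Rearranging E = E° − (0.0592/n)·log Q gives log Q = 3(+2.161 − (+2.131))/0.0592 = 1.520.
The balanced reaction is 3 Ce4+(aq) + Ga(s) → 3 Ce3+(aq) + Ga3+(aq), so Q = ([Ce3+(aq)]^3·[Ga3+(aq)]) / [Ce4+(aq)]^3.
Solving for the unknown gives log [Ga3+(aq)] = −1.400, so [Ga3+(aq)] ≈ 0.040 M.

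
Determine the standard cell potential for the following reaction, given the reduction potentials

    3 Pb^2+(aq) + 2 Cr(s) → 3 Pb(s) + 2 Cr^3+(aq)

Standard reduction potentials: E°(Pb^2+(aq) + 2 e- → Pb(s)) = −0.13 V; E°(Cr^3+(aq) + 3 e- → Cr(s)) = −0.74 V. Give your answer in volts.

+0.61 V

Pb^2+(aq) gains electrons, so the Pb²⁺/Pb couple is the cathode; the Cr³⁺/Cr couple is the anode.
E°cell = E°(cathode) − E°(anode) = −0.13 − (−0.74) = +0.61 V.
The positive value indicates the reaction is spontaneous as written.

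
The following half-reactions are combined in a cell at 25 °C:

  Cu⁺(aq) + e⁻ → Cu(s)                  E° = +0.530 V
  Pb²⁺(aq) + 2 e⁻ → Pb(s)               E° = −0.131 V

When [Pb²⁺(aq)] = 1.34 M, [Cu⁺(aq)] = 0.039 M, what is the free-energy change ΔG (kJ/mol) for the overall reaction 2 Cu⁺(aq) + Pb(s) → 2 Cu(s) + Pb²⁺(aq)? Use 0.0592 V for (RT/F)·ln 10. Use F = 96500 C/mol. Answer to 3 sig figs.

−111 kJ/mol

E°cell = +0.530 − (−0.131) = +0.661 V; the balanced reaction transfers n = 2 electrons.
Here Q = [Pb²⁺(aq)] / [Cu⁺(aq)]^2 = 881 (log Q = 2.945), giving E = +0.661 − (0.0592/2)·(2.945) = +0.5738 V.
ΔG = −nFE = −(2)(96500)(+0.5738) J/mol = −111 kJ/mol.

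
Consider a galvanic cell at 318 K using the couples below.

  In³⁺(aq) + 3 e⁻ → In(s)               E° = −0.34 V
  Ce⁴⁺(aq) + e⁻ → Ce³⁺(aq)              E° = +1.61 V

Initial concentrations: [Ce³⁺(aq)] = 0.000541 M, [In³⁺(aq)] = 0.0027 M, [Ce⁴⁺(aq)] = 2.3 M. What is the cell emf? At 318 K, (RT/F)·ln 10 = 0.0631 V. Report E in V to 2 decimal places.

+2.23 V

Since E°(Ce⁴⁺/Ce³⁺) > E°(In³⁺/In), Ce⁴⁺/Ce³⁺ serves as the cathode.
The standard potential is +1.61 − (−0.34) = +1.95 V and the balanced reaction transfers n = 3 electrons.
For the overall reaction 3 Ce⁴⁺(aq) + In(s) → 3 Ce³⁺(aq) + In³⁺(aq), Q = ([Ce³⁺(aq)]^3·[In³⁺(aq)]) / [Ce⁴⁺(aq)]^3 = 3.51×10^−14, giving log Q = −13.454.
By the Nernst equation, E = +1.95 − (0.0631/3)·(−13.454) = +2.23 V.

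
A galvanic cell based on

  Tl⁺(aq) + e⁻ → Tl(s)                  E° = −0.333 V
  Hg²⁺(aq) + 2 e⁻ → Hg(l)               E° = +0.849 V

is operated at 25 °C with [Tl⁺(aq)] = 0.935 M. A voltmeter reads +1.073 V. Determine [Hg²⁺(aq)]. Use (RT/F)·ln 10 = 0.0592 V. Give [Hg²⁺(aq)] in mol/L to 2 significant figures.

0.00018 M

With Hg²⁺/Hg at the cathode and Tl⁺/Tl at the anode, E°cell = +0.849 − (−0.333) = +1.182 V (n = 2).
Since E = E° − (0.0592/n)·log Q, log Q = n(E° − E)/0.0592 = 3.682.
The balanced reaction is Hg²⁺(aq) + 2 Tl(s) → Hg(l) + 2 Tl⁺(aq), so Q = [Tl⁺(aq)]^2 / [Hg²⁺(aq)].
Isolating [Hg²⁺(aq)] in Q = 10^{3.682} yields log [Hg²⁺(aq)] = −3.740, i.e. 0.00018 M.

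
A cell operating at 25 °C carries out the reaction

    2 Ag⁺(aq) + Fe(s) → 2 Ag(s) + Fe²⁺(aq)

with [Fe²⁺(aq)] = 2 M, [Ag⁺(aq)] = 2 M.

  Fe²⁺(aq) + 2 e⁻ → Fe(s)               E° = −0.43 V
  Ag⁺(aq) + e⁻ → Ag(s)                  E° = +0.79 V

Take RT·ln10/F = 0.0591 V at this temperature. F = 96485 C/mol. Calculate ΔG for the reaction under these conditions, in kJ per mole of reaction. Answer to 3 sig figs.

−237 kJ/mol

With Ag⁺/Ag reduced at the cathode, E°cell = +0.79 − (−0.43) = +1.22 V and n = 2.
Q = [Fe²⁺(aq)] / [Ag⁺(aq)]^2 = 0.5, so log Q = −0.301 and E = +1.22 − (0.0591/2)(−0.301) = +1.2289 V.
ΔG = −nFE = −(2)(96485)(+1.2289) J/mol = −237 kJ/mol.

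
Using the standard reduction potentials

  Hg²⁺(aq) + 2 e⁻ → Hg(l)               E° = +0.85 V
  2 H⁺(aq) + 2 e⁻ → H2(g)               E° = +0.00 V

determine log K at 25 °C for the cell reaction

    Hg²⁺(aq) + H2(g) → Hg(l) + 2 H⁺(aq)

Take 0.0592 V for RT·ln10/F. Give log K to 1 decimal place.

log K = 28.7

The Hg²⁺/Hg couple is reduced (cathode); E°cell = +0.85 − (+0.00) = +0.85 V with n = 2.
At equilibrium E = 0, so log K = nE°cell / 0.0592 = (2)(+0.85) / 0.0592 = 28.7.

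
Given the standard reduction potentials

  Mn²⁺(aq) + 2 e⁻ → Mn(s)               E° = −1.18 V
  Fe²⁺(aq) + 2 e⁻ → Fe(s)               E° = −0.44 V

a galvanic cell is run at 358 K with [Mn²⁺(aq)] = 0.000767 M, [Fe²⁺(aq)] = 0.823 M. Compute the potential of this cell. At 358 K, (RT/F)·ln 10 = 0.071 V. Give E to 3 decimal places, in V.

Since E°(Fe²⁺/Fe) > E°(Mn²⁺/Mn), Fe²⁺/Fe serves as the cathode.
E°cell = E°cat − E°an = −0.44 − (−1.18) = +0.74 V; n = 2.
The balanced reaction is Fe²⁺(aq) + Mn(s) → Fe(s) + Mn²⁺(aq), so Q = [Mn²⁺(aq)] / [Fe²⁺(aq)] = 0.000932 and log Q = −3.031.
By the Nernst equation, E = +0.74 − (0.071/2)·(−3.031) = +0.848 V.

+0.848 V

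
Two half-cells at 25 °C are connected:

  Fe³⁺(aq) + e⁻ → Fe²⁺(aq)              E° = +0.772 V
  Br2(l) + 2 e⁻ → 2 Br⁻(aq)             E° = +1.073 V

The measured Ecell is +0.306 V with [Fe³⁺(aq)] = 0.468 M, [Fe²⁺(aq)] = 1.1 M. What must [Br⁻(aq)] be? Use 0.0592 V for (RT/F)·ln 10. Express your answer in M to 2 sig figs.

With Br₂/Br⁻ at the cathode and Fe³⁺/Fe²⁺ at the anode, E°cell = +1.073 − (+0.772) = +0.301 V (n = 2).
Since E = E° − (0.0592/n)·log Q, log Q = n(E° − E)/0.0592 = −0.169.
The balanced reaction is Br2(l) + 2 Fe²⁺(aq) → 2 Br⁻(aq) + 2 Fe³⁺(aq), so Q = ([Br⁻(aq)]^2·[Fe³⁺(aq)]^2) / [Fe²⁺(aq)]^2.
Substituting the known concentrations and solving, log [Br⁻(aq)] = 0.287 and [Br⁻(aq)] = 1.9 M.

1.9 M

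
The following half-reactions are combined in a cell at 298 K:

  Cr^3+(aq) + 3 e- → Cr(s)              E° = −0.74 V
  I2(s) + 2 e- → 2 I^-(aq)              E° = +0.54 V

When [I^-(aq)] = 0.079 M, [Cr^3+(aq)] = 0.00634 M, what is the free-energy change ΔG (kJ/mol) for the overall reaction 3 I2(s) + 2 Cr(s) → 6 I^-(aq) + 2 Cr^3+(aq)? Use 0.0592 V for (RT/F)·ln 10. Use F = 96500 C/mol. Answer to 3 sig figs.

−804 kJ/mol

The standard cell potential is +0.54 − (−0.74) = +1.28 V, with n = 6 electrons in the balanced equation.
The reaction quotient is [I^-(aq)]^6·[Cr^3+(aq)]^2 = 9.77×10^−12; by Nernst, E = +1.28 − (0.0592/6)(−11.010) = +1.3886 V.
Then ΔG = −nFE = −6 × 96500 × +1.3886 J/mol = −804 kJ/mol.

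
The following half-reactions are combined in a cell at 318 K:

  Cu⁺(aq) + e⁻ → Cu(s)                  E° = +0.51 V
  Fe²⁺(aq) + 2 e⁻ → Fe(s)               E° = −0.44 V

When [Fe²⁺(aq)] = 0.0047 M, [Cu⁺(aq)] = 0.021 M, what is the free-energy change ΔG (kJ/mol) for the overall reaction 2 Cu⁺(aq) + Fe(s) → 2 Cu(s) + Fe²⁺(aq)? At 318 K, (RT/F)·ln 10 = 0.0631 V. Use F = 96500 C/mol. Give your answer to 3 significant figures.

−177 kJ/mol

With Cu⁺/Cu reduced at the cathode, E°cell = +0.51 − (−0.44) = +0.95 V and n = 2.
Here Q = [Fe²⁺(aq)] / [Cu⁺(aq)]^2 = 10.7 (log Q = 1.028), giving E = +0.95 − (0.0631/2)·(1.028) = +0.9176 V.
ΔG = −nFE = −(2)(96500)(+0.9176) J/mol = −177 kJ/mol.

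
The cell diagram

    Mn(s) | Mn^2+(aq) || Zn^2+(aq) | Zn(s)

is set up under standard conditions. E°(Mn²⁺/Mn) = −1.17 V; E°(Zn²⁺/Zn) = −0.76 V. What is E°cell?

+0.41 V

By convention the left-hand electrode in cell notation is the anode (oxidation) and the right-hand electrode is the cathode (reduction).
E°cell = E°(right) − E°(left) = −0.76 − (−1.17) = +0.41 V.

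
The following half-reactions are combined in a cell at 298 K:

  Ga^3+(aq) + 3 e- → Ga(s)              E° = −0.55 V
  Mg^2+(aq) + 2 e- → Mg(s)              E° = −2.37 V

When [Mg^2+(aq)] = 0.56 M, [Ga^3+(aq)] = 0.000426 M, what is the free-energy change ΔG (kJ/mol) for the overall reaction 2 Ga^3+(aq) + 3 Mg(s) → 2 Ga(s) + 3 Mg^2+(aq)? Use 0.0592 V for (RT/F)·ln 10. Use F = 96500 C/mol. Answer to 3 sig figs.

With Ga³⁺/Ga reduced at the cathode, E°cell = −0.55 − (−2.37) = +1.82 V and n = 6.
Q = [Mg^2+(aq)]^3 / [Ga^3+(aq)]^2 = 9.68×10^5, so log Q = 5.986 and E = +1.82 − (0.0592/6)(5.986) = +1.7609 V.
Finally ΔG = −nFE = −(6)(96500 C/mol)(+1.7609 V) = −1020 kJ/mol.

−1020 kJ/mol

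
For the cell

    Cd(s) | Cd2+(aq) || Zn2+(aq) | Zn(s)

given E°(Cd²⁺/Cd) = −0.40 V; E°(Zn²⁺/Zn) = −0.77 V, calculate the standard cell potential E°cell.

By convention the left-hand electrode in cell notation is the anode (oxidation) and the right-hand electrode is the cathode (reduction).
E°cell = E°(right) − E°(left) = −0.77 − (−0.40) = −0.37 V.
The negative sign shows that, as written, the cell would require an external voltage to drive the reaction.

−0.37 V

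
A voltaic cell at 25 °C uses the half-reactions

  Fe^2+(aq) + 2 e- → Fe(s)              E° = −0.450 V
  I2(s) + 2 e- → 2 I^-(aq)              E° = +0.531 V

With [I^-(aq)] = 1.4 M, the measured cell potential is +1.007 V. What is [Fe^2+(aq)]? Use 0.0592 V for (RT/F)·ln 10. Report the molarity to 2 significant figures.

I₂/I⁻ is the cathode (higher E°); E°cell = +0.531 − (−0.450) = +0.981 V with n = 2.
From the Nernst equation, log Q = n(E° − E)/0.0592 = 2·(+0.981 − (+1.007))/0.0592 = −0.878.
For I2(s) + Fe(s) → 2 I^-(aq) + Fe^2+(aq), the reaction quotient is Q = [I^-(aq)]^2·[Fe^2+(aq)].
Substituting the known concentrations and solving, log [Fe^2+(aq)] = −1.170 and [Fe^2+(aq)] = 0.068 M.

0.068 M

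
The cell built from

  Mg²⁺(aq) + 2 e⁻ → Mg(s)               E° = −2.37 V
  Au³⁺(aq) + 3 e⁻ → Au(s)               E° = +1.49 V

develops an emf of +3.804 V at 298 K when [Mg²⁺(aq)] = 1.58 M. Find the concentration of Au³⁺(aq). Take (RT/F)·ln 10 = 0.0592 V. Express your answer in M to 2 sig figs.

With Au³⁺/Au at the cathode and Mg²⁺/Mg at the anode, E°cell = +1.49 − (−2.37) = +3.86 V (n = 6).
Since E = E° − (0.0592/n)·log Q, log Q = n(E° − E)/0.0592 = 5.676.
For 2 Au³⁺(aq) + 3 Mg(s) → 2 Au(s) + 3 Mg²⁺(aq), the reaction quotient is Q = [Mg²⁺(aq)]^3 / [Au³⁺(aq)]^2.
Isolating [Au³⁺(aq)] in Q = 10^{5.676} yields log [Au³⁺(aq)] = −2.540, i.e. 0.0029 M.

0.0029 M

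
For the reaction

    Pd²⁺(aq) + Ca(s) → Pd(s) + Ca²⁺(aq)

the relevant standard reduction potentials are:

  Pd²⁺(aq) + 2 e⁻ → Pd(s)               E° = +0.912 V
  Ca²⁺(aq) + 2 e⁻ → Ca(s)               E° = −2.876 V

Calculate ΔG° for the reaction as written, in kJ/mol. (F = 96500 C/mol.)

−731 kJ/mol

In the reaction as written Pd²⁺(aq) is reduced, so the Pd²⁺/Pd couple is the cathode and Ca²⁺/Ca is the anode.
E°cell = +0.912 − (−2.876) = +3.788 V; balancing electrons gives n = 2.
ΔG° = −nFE°cell = −(2)(96500)(+3.788) J/mol = −731 kJ/mol.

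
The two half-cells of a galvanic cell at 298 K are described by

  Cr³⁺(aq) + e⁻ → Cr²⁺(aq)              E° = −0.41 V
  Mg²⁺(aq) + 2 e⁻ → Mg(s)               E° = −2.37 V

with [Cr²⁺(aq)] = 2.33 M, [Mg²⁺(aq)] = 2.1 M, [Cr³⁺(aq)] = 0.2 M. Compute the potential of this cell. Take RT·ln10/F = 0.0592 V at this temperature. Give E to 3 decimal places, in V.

+1.887 V

The Cr³⁺/Cr²⁺ couple has the more positive E°, so it is the cathode; Mg²⁺/Mg is the anode.
E°cell = E°cat − E°an = −0.41 − (−2.37) = +1.96 V; n = 2.
The balanced reaction is 2 Cr³⁺(aq) + Mg(s) → 2 Cr²⁺(aq) + Mg²⁺(aq), so Q = ([Cr²⁺(aq)]^2·[Mg²⁺(aq)]) / [Cr³⁺(aq)]^2 = 285 and log Q = 2.455.
E = E° − (0.0592/n)·log Q = +1.96 − (0.0592/2)(2.455) = +1.887 V.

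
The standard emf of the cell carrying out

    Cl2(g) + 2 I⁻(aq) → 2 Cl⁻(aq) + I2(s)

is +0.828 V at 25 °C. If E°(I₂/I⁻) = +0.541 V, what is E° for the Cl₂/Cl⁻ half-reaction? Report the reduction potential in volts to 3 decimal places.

In the reaction as written the Cl₂/Cl⁻ couple is reduced (cathode) and I₂/I⁻ is oxidized (anode), so E°cell = E°(Cl₂/Cl⁻) − E°(I₂/I⁻).
E°(Cl₂/Cl⁻) = E°cell + E°(anode) = +0.828 + (+0.541) = +1.369 V.

+1.369 V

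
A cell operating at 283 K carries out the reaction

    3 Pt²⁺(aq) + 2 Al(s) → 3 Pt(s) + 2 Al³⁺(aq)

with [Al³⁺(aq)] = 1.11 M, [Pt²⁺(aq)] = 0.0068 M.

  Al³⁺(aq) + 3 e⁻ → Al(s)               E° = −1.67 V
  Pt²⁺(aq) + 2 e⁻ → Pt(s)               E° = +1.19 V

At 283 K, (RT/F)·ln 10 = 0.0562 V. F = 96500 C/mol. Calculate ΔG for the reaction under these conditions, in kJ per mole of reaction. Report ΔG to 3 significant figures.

−1620 kJ/mol

With Pt²⁺/Pt reduced at the cathode, E°cell = +1.19 − (−1.67) = +2.86 V and n = 6.
Here Q = [Al³⁺(aq)]^2 / [Pt²⁺(aq)]^3 = 3.92×10^6 (log Q = 6.593), giving E = +2.86 − (0.0562/6)·(6.593) = +2.7982 V.
Finally ΔG = −nFE = −(6)(96500 C/mol)(+2.7982 V) = −1620 kJ/mol.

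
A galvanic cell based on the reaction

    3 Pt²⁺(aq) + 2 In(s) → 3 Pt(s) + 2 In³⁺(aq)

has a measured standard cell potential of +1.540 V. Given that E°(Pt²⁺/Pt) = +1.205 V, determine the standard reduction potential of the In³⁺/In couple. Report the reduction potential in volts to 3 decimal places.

In the reaction as written the Pt²⁺/Pt couple is reduced (cathode) and In³⁺/In is oxidized (anode), so E°cell = E°(Pt²⁺/Pt) − E°(In³⁺/In).
E°(In³⁺/In) = E°(cathode) − E°cell = +1.205 − (+1.540) = −0.335 V.

−0.335 V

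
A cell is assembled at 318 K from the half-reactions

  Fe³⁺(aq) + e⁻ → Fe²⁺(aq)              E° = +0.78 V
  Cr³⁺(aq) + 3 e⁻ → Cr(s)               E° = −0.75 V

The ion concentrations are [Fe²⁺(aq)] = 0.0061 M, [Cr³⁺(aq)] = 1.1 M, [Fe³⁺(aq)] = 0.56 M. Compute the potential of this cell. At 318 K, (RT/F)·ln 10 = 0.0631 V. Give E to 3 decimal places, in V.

+1.653 V

Fe³⁺/Fe²⁺ is reduced (cathode, E° = +0.78 V) and Cr³⁺/Cr is oxidized (anode).
The standard potential is +0.78 − (−0.75) = +1.53 V and the balanced reaction transfers n = 3 electrons.
The balanced reaction is 3 Fe³⁺(aq) + Cr(s) → 3 Fe²⁺(aq) + Cr³⁺(aq), so Q = ([Fe²⁺(aq)]^3·[Cr³⁺(aq)]) / [Fe³⁺(aq)]^3 = 1.42×10^−6 and log Q = −5.847.
Applying E = E° − (RT ln10/nF)·log Q gives +1.53 − (0.0631/3)(−5.847) = +1.653 V.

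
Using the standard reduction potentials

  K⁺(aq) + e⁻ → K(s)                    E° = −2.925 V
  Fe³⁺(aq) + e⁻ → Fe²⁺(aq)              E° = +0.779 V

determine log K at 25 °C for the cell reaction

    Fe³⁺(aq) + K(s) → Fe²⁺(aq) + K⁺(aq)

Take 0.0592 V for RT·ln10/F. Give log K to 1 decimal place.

The Fe³⁺/Fe²⁺ couple is reduced (cathode); E°cell = +0.779 − (−2.925) = +3.704 V with n = 1.
At equilibrium E = 0, so log K = nE°cell / 0.0592 = (1)(+3.704) / 0.0592 = 62.6.

log K = 62.6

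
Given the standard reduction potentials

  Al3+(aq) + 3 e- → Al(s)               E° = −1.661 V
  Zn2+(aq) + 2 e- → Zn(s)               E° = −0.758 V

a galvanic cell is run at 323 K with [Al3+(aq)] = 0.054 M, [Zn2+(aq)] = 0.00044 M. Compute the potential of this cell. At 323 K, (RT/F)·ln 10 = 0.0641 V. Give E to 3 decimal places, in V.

Since E°(Zn²⁺/Zn) > E°(Al³⁺/Al), Zn²⁺/Zn serves as the cathode.
E°cell = −0.758 − (−1.661) = +0.903 V, with n = 6 electrons transferred.
For the overall reaction 3 Zn2+(aq) + 2 Al(s) → 3 Zn(s) + 2 Al3+(aq), Q = [Al3+(aq)]^2 / [Zn2+(aq)]^3 = 3.42×10^7, giving log Q = 7.534.
By the Nernst equation, E = +0.903 − (0.0641/6)·(7.534) = +0.823 V.

+0.823 V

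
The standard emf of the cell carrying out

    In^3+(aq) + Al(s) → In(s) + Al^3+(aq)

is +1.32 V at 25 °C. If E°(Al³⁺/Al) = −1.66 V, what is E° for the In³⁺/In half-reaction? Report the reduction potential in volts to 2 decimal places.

−0.34 V

In the reaction as written the In³⁺/In couple is reduced (cathode) and Al³⁺/Al is oxidized (anode), so E°cell = E°(In³⁺/In) − E°(Al³⁺/Al).
E°(In³⁺/In) = E°cell + E°(anode) = +1.32 + (−1.66) = −0.34 V.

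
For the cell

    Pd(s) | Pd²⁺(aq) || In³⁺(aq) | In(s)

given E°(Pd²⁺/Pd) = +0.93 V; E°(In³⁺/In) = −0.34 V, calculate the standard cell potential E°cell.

By convention the left-hand electrode in cell notation is the anode (oxidation) and the right-hand electrode is the cathode (reduction).
E°cell = E°(right) − E°(left) = −0.34 − (+0.93) = −1.27 V.
The negative sign shows that, as written, the cell would require an external voltage to drive the reaction.

−1.27 V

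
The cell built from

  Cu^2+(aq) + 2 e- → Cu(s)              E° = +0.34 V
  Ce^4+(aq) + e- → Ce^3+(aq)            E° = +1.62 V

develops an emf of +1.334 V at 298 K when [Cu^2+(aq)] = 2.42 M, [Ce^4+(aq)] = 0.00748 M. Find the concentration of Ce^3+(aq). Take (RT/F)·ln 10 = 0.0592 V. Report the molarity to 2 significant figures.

With Ce⁴⁺/Ce³⁺ at the cathode and Cu²⁺/Cu at the anode, E°cell = +1.62 − (+0.34) = +1.28 V (n = 2).
Rearranging E = E° − (0.0592/n)·log Q gives log Q = 2(+1.28 − (+1.334))/0.0592 = −1.824.
For 2 Ce^4+(aq) + Cu(s) → 2 Ce^3+(aq) + Cu^2+(aq), the reaction quotient is Q = ([Ce^3+(aq)]^2·[Cu^2+(aq)]) / [Ce^4+(aq)]^2.
Solving for the unknown gives log [Ce^3+(aq)] = −3.230, so [Ce^3+(aq)] ≈ 0.00059 M.

0.00059 M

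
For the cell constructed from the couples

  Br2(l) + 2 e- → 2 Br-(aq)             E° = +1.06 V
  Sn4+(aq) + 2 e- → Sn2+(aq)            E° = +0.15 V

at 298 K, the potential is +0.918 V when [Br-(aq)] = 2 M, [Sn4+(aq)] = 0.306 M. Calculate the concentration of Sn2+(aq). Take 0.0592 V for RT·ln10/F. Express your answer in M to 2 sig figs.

2.3 M

With Br₂/Br⁻ at the cathode and Sn⁴⁺/Sn²⁺ at the anode, E°cell = +1.06 − (+0.15) = +0.91 V (n = 2).
From the Nernst equation, log Q = n(E° − E)/0.0592 = 2·(+0.91 − (+0.918))/0.0592 = −0.270.
For Br2(l) + Sn2+(aq) → 2 Br-(aq) + Sn4+(aq), the reaction quotient is Q = ([Br-(aq)]^2·[Sn4+(aq)]) / [Sn2+(aq)].
Solving for the unknown gives log [Sn2+(aq)] = 0.358, so [Sn2+(aq)] ≈ 2.3 M.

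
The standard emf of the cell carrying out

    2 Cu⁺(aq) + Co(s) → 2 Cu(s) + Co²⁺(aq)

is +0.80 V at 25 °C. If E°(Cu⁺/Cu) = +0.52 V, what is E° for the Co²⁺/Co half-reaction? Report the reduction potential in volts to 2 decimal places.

In the reaction as written the Cu⁺/Cu couple is reduced (cathode) and Co²⁺/Co is oxidized (anode), so E°cell = E°(Cu⁺/Cu) − E°(Co²⁺/Co).
E°(Co²⁺/Co) = E°(cathode) − E°cell = +0.52 − (+0.80) = −0.28 V.

−0.28 V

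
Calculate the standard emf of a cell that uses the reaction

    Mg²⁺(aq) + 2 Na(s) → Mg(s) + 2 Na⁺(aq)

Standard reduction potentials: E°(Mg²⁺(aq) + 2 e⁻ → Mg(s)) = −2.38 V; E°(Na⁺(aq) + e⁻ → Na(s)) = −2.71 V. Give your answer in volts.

In the reaction as written, Mg²⁺(aq) is reduced (cathode) and Na⁺(aq) is produced by oxidation at the anode.
E°cell = E°(cathode) − E°(anode) = −2.38 − (−2.71) = +0.33 V.

+0.33 V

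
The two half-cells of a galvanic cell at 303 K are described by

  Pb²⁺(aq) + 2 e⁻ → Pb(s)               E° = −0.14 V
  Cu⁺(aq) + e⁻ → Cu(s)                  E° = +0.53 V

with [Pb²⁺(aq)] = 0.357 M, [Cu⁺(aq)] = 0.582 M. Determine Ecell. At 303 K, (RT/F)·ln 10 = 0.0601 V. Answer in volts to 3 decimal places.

+0.669 V

Cu⁺/Cu is reduced (cathode, E° = +0.53 V) and Pb²⁺/Pb is oxidized (anode).
The standard potential is +0.53 − (−0.14) = +0.67 V and the balanced reaction transfers n = 2 electrons.
Balancing gives 2 Cu⁺(aq) + Pb(s) → 2 Cu(s) + Pb²⁺(aq); hence Q = [Pb²⁺(aq)] / [Cu⁺(aq)]^2 = 1.05 (log Q = 0.023).
Applying E = E° − (RT ln10/nF)·log Q gives +0.67 − (0.0601/2)(0.023) = +0.669 V.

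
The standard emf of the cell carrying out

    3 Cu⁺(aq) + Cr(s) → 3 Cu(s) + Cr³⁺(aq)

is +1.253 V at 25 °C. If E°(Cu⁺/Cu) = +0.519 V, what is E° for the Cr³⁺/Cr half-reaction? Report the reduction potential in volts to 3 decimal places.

In the reaction as written the Cu⁺/Cu couple is reduced (cathode) and Cr³⁺/Cr is oxidized (anode), so E°cell = E°(Cu⁺/Cu) − E°(Cr³⁺/Cr).
E°(Cr³⁺/Cr) = E°(cathode) − E°cell = +0.519 − (+1.253) = −0.734 V.

−0.734 V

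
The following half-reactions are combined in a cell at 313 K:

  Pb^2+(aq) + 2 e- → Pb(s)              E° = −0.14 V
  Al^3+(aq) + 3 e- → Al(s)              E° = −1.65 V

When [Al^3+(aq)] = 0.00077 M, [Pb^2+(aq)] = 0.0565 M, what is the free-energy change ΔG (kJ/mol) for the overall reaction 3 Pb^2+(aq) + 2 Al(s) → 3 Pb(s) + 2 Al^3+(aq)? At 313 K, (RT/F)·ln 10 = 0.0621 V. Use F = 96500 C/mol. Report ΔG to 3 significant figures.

−889 kJ/mol

The standard cell potential is −0.14 − (−1.65) = +1.51 V, with n = 6 electrons in the balanced equation.
The reaction quotient is [Al^3+(aq)]^2 / [Pb^2+(aq)]^3 = 0.00329; by Nernst, E = +1.51 − (0.0621/6)(−2.483) = +1.5357 V.
Finally ΔG = −nFE = −(6)(96500 C/mol)(+1.5357 V) = −889 kJ/mol.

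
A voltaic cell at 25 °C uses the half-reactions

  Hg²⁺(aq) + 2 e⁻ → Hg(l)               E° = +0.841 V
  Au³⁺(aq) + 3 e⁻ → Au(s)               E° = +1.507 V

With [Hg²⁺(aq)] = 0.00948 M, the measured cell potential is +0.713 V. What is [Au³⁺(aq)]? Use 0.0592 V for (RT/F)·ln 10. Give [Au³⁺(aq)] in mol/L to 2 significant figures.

With Au³⁺/Au at the cathode and Hg²⁺/Hg at the anode, E°cell = +1.507 − (+0.841) = +0.666 V (n = 6).
Rearranging E = E° − (0.0592/n)·log Q gives log Q = 6(+0.666 − (+0.713))/0.0592 = −4.764.
The balanced reaction is 2 Au³⁺(aq) + 3 Hg(l) → 2 Au(s) + 3 Hg²⁺(aq), so Q = [Hg²⁺(aq)]^3 / [Au³⁺(aq)]^2.
Substituting the known concentrations and solving, log [Au³⁺(aq)] = −0.653 and [Au³⁺(aq)] = 0.22 M.

0.22 M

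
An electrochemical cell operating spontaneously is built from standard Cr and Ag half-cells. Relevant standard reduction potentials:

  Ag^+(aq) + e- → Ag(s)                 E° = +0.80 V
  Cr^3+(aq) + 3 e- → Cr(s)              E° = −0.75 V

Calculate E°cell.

Of the two couples in this cell, the one with the more positive reduction potential is reduced at the cathode: here that is Ag⁺/Ag (+0.80 V); Cr³⁺/Cr (−0.75 V) is the anode.
E°cell = E°(cathode) − E°(anode) = +0.80 − (−0.75) = +1.55 V.

+1.55 V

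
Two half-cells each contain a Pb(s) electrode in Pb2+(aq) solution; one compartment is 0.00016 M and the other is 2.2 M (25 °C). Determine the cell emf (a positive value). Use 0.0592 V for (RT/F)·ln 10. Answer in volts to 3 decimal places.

For a concentration cell E°cell = 0, since both electrodes use the same couple.
The compartment with the higher Pb2+(aq) concentration (2.2 M) acts as the cathode; ions are reduced there and produced at the dilute (0.00016 M) anode.
With n = 2, Ecell = −(0.0592/2)·log([dilute]/[conc]) = −(0.0592/2)·log(0.00016/2.2) = +0.122 V.

0.122 V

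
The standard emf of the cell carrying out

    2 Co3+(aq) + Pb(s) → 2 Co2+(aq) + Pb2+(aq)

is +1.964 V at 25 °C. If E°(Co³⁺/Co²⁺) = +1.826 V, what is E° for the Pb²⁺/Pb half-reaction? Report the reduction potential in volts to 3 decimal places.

In the reaction as written the Co³⁺/Co²⁺ couple is reduced (cathode) and Pb²⁺/Pb is oxidized (anode), so E°cell = E°(Co³⁺/Co²⁺) − E°(Pb²⁺/Pb).
E°(Pb²⁺/Pb) = E°(cathode) − E°cell = +1.826 − (+1.964) = −0.138 V.

−0.138 V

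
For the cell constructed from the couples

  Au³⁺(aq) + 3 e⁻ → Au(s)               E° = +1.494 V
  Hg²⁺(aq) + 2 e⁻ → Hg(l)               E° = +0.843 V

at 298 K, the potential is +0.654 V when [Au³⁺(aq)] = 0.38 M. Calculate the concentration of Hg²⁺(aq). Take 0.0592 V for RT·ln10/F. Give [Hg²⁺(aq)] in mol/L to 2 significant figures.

0.42 M

The Au³⁺/Au couple has the larger reduction potential, so it is the cathode: E°cell = +1.494 − (+0.843) = +0.651 V and n = 6.
From the Nernst equation, log Q = n(E° − E)/0.0592 = 6·(+0.651 − (+0.654))/0.0592 = −0.304.
For 2 Au³⁺(aq) + 3 Hg(l) → 2 Au(s) + 3 Hg²⁺(aq), the reaction quotient is Q = [Hg²⁺(aq)]^3 / [Au³⁺(aq)]^2.
Solving for the unknown gives log [Hg²⁺(aq)] = −0.381, so [Hg²⁺(aq)] ≈ 0.42 M.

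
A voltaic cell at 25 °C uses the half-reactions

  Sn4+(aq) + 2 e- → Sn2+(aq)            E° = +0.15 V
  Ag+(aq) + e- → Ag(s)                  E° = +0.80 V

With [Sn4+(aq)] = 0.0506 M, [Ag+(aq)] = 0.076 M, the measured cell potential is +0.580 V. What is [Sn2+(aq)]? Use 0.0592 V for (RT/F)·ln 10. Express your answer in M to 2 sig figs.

0.038 M

The Ag⁺/Ag couple has the larger reduction potential, so it is the cathode: E°cell = +0.80 − (+0.15) = +0.65 V and n = 2.
From the Nernst equation, log Q = n(E° − E)/0.0592 = 2·(+0.65 − (+0.580))/0.0592 = 2.365.
Balancing electrons gives 2 Ag+(aq) + Sn2+(aq) → 2 Ag(s) + Sn4+(aq); thus Q = [Sn4+(aq)] / ([Ag+(aq)]^2·[Sn2+(aq)]).
Substituting the known concentrations and solving, log [Sn2+(aq)] = −1.422 and [Sn2+(aq)] = 0.038 M.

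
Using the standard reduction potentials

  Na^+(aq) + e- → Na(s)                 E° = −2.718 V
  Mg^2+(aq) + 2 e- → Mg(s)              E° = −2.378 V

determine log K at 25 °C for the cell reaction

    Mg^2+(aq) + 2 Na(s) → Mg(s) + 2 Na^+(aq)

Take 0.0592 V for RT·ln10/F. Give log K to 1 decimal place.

log K = 11.5

The Mg²⁺/Mg couple is reduced (cathode); E°cell = −2.378 − (−2.718) = +0.340 V with n = 2.
At equilibrium E = 0, so log K = nE°cell / 0.0592 = (2)(+0.340) / 0.0592 = 11.5.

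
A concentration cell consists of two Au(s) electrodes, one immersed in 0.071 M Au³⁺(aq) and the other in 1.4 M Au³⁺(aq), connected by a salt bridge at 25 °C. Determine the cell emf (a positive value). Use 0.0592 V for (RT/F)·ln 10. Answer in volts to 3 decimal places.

For a concentration cell E°cell = 0, since both electrodes use the same couple.
The compartment with the higher Au³⁺(aq) concentration (1.4 M) acts as the cathode; ions are reduced there and produced at the dilute (0.071 M) anode.
With n = 3, Ecell = −(0.0592/3)·log([dilute]/[conc]) = −(0.0592/3)·log(0.071/1.4) = +0.026 V.

0.026 V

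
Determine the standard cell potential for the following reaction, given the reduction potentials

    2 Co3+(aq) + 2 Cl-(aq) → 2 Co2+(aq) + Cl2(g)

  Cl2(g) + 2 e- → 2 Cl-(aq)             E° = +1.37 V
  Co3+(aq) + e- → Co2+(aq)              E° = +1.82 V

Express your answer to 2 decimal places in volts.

+0.45 V

In the reaction as written, Co3+(aq) is reduced (cathode) and Cl2(g) is produced by oxidation at the anode.
E°cell = E°(cathode) − E°(anode) = +1.82 − (+1.37) = +0.45 V.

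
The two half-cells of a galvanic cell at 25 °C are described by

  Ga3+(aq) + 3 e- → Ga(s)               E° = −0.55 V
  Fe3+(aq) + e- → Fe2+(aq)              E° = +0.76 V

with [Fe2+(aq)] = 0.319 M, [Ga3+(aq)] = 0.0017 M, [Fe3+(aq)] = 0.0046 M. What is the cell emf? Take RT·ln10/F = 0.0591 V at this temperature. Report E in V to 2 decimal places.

Fe³⁺/Fe²⁺ is reduced (cathode, E° = +0.76 V) and Ga³⁺/Ga is oxidized (anode).
E°cell = E°cat − E°an = +0.76 − (−0.55) = +1.31 V; n = 3.
The balanced reaction is 3 Fe3+(aq) + Ga(s) → 3 Fe2+(aq) + Ga3+(aq), so Q = ([Fe2+(aq)]^3·[Ga3+(aq)]) / [Fe3+(aq)]^3 = 567 and log Q = 2.754.
E = E° − (0.0591/n)·log Q = +1.31 − (0.0591/3)(2.754) = +1.26 V.

+1.26 V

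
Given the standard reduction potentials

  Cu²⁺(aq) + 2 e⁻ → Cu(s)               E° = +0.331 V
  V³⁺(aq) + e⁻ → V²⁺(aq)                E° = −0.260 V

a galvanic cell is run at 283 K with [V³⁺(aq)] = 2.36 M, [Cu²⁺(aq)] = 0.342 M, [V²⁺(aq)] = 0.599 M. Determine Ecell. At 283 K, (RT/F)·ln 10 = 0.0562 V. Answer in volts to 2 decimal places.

+0.54 V

The Cu²⁺/Cu couple has the more positive E°, so it is the cathode; V³⁺/V²⁺ is the anode.
E°cell = E°cat − E°an = +0.331 − (−0.260) = +0.591 V; n = 2.
For the overall reaction Cu²⁺(aq) + 2 V²⁺(aq) → Cu(s) + 2 V³⁺(aq), Q = [V³⁺(aq)]^2 / ([Cu²⁺(aq)]·[V²⁺(aq)]^2) = 45.4, giving log Q = 1.657.
Applying E = E° − (RT ln10/nF)·log Q gives +0.591 − (0.0562/2)(1.657) = +0.54 V.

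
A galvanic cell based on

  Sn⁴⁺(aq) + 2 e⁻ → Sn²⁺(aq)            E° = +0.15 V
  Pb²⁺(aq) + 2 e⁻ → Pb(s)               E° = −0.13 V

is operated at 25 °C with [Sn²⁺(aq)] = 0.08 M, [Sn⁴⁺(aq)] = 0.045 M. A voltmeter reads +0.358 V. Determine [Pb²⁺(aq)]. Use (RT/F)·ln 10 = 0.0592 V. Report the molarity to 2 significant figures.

Sn⁴⁺/Sn²⁺ is the cathode (higher E°); E°cell = +0.15 − (−0.13) = +0.28 V with n = 2.
Since E = E° − (0.0592/n)·log Q, log Q = n(E° − E)/0.0592 = −2.635.
The balanced reaction is Sn⁴⁺(aq) + Pb(s) → Sn²⁺(aq) + Pb²⁺(aq), so Q = ([Sn²⁺(aq)]·[Pb²⁺(aq)]) / [Sn⁴⁺(aq)].
Isolating [Pb²⁺(aq)] in Q = 10^{−2.635} yields log [Pb²⁺(aq)] = −2.885, i.e. 0.0013 M.

0.0013 M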